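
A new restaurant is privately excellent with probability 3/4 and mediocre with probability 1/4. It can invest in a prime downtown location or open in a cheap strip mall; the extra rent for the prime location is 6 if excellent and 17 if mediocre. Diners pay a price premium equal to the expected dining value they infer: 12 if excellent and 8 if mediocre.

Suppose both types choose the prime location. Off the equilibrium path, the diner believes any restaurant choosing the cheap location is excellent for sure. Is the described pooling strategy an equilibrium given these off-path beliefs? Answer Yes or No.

No

On path, the diner holds the prior and pays 3/4·12 + 1/4·8 = 11. Off path (the cheap location), believing excellent, it pays 12.
excellent: the prime location nets 11 − 6 = 5; the cheap location nets 12. excellent would deviate.
mediocre: the prime location nets 11 − 17 = -6; the cheap location nets 12. mediocre would deviate.
A type deviates, so pooling fails.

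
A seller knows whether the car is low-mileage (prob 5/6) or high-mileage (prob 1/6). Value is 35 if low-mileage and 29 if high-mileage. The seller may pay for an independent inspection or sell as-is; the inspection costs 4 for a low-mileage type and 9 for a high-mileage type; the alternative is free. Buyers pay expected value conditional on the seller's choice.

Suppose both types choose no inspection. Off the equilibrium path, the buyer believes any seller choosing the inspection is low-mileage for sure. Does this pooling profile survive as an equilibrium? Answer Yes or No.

On path, the buyer holds the prior and pays 5/6·35 + 1/6·29 = 34. Off path (the inspection), believing low-mileage, it pays 35.
low-mileage: no inspection nets 34; the inspection nets 35 − 4 = 31. low-mileage stays.
high-mileage: no inspection nets 34; the inspection nets 35 − 9 = 26. high-mileage stays.
No type deviates, so pooling is sustained.

Yes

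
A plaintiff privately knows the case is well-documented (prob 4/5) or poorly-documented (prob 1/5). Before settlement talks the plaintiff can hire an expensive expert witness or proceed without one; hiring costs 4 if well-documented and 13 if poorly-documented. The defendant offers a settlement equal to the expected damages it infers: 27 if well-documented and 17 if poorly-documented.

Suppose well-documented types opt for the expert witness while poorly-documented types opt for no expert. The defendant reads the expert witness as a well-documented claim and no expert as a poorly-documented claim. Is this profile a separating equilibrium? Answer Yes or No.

Yes

Under these beliefs, the expert witness earns settlement 27 and no expert earns settlement 17.
well-documented: the expert witness nets 27 − 4 = 23; no expert nets 17. well-documented prefers the expert witness.
poorly-documented: the expert witness nets 27 − 13 = 14; no expert nets 17. poorly-documented prefers no expert.
Neither type deviates, so the separating profile is an equilibrium.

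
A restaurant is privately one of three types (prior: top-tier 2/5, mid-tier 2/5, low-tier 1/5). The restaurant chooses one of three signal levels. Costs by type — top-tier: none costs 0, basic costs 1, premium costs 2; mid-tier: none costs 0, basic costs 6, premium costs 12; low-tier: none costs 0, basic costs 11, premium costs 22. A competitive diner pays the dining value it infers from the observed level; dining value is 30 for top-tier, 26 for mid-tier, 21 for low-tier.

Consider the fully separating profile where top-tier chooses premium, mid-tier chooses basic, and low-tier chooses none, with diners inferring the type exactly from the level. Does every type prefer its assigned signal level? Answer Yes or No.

No

Separating price premiums: premium → 30, basic → 26, none → 21.
top-tier (assigned premium): none: 21 − 0 = 21; basic: 26 − 1 = 25; premium: 30 − 2 = 28. top-tier stays.
mid-tier (assigned basic): none: 21 − 0 = 21; basic: 26 − 6 = 20; premium: 30 − 12 = 18. mid-tier prefers none.
low-tier (assigned none): none: 21 − 0 = 21; basic: 26 − 11 = 15; premium: 30 − 22 = 8. low-tier stays.
At least one type deviates; the separating profile fails.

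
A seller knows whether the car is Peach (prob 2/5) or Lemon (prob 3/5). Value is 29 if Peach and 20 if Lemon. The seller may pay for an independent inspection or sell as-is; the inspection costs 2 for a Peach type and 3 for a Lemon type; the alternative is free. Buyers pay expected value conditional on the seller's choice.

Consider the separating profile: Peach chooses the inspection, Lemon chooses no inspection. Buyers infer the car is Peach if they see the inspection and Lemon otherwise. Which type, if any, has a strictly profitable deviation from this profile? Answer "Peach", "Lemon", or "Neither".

Lemon

The inspection pays 29; no inspection pays 20.
Peach: assigned the inspection, nets 29 − 2 = 27; deviating to no inspection nets 20.
Lemon: assigned no inspection, nets 20; deviating to the inspection nets 29 − 3 = 26.
The Lemon type gains 6 by deviating.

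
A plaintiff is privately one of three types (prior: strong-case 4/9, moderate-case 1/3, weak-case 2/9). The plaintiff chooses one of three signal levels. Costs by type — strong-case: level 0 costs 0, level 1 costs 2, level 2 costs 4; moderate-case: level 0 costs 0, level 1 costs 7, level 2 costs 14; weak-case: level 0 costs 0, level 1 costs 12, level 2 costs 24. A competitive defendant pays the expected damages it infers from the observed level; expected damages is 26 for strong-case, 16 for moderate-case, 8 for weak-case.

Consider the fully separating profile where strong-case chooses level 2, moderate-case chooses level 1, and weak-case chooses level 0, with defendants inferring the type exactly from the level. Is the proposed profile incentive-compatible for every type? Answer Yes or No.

No

Separating settlements: level 2 → 26, level 1 → 16, level 0 → 8.
strong-case (assigned level 2): level 0: 8 − 0 = 8; level 1: 16 − 2 = 14; level 2: 26 − 4 = 22. strong-case stays.
moderate-case (assigned level 1): level 0: 8 − 0 = 8; level 1: 16 − 7 = 9; level 2: 26 − 14 = 12. moderate-case prefers level 2.
weak-case (assigned level 0): level 0: 8 − 0 = 8; level 1: 16 − 12 = 4; level 2: 26 − 24 = 2. weak-case stays.
At least one type deviates; the separating profile fails.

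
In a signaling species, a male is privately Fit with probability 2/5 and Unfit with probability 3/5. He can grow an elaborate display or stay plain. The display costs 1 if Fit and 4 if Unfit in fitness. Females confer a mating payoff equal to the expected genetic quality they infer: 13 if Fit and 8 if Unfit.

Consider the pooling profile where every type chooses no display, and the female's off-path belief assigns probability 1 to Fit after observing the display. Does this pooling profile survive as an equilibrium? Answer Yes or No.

On path, the female holds the prior and pays 2/5·13 + 3/5·8 = 10. Off path (the display), believing Fit, it pays 13.
Fit: no display nets 10; the display nets 13 − 1 = 12. Fit would deviate.
Unfit: no display nets 10; the display nets 13 − 4 = 9. Unfit stays.
A type deviates, so pooling fails.

No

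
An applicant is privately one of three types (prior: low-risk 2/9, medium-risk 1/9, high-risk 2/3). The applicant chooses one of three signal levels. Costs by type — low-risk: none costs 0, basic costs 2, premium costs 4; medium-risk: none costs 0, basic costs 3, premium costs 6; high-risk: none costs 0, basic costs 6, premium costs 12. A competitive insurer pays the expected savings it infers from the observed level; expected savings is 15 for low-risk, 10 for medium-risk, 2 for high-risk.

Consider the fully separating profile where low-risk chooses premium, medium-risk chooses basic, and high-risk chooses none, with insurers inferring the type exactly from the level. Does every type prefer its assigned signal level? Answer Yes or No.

No

Separating rebates: premium → 15, basic → 10, none → 2.
low-risk (assigned premium): none: 2 − 0 = 2; basic: 10 − 2 = 8; premium: 15 − 4 = 11. low-risk stays.
medium-risk (assigned basic): none: 2 − 0 = 2; basic: 10 − 3 = 7; premium: 15 − 6 = 9. medium-risk prefers premium.
high-risk (assigned none): none: 2 − 0 = 2; basic: 10 − 6 = 4; premium: 15 − 12 = 3. high-risk prefers basic.
At least one type deviates; the separating profile fails.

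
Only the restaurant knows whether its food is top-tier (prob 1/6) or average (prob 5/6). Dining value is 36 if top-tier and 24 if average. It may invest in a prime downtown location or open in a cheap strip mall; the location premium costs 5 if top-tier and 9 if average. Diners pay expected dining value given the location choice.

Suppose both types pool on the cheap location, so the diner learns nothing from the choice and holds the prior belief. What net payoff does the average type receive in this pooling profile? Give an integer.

26

Pooled price premium = 1/6·36 + 5/6·24 = 26.
average pays no cost for the cheap location, so net payoff = 26.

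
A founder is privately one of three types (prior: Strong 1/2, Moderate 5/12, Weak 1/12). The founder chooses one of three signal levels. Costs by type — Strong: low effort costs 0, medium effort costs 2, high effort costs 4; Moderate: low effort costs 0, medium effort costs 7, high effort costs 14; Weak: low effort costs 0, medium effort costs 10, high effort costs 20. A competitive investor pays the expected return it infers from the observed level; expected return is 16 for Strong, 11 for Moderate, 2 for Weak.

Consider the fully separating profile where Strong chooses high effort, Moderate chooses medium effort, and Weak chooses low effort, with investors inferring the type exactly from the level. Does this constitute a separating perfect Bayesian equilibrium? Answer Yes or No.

Separating valuations: high effort → 16, medium effort → 11, low effort → 2.
Strong (assigned high effort): low effort: 2 − 0 = 2; medium effort: 11 − 2 = 9; high effort: 16 − 4 = 12. Strong stays.
Moderate (assigned medium effort): low effort: 2 − 0 = 2; medium effort: 11 − 7 = 4; high effort: 16 − 14 = 2. Moderate stays.
Weak (assigned low effort): low effort: 2 − 0 = 2; medium effort: 11 − 10 = 1; high effort: 16 − 20 = -4. Weak stays.
Every type prefers its assigned level; separation holds.

Yes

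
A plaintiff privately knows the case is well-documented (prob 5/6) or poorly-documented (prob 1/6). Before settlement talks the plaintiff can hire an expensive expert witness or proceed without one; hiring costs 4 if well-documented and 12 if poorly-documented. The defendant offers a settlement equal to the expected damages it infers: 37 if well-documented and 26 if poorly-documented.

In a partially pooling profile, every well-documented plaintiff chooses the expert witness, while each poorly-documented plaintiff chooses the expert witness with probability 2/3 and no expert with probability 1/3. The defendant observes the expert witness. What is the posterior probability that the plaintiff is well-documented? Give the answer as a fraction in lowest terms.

15/17

P(the expert witness) = (5/6)·1 + (1/6)·(2/3) = 17/18.
By Bayes' rule, P(well-documented | the expert witness) = (5/6) / (17/18) = 15/17.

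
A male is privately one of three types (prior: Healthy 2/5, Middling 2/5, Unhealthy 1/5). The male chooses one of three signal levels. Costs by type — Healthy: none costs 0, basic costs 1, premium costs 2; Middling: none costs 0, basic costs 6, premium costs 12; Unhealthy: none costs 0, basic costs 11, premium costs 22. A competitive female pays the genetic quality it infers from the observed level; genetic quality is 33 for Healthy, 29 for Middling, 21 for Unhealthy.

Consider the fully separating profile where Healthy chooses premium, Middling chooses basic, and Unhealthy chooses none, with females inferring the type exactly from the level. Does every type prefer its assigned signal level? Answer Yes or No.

Separating mating payoffs: premium → 33, basic → 29, none → 21.
Healthy (assigned premium): none: 21 − 0 = 21; basic: 29 − 1 = 28; premium: 33 − 2 = 31. Healthy stays.
Middling (assigned basic): none: 21 − 0 = 21; basic: 29 − 6 = 23; premium: 33 − 12 = 21. Middling stays.
Unhealthy (assigned none): none: 21 − 0 = 21; basic: 29 − 11 = 18; premium: 33 − 22 = 11. Unhealthy stays.
Every type prefers its assigned level; separation holds.

Yes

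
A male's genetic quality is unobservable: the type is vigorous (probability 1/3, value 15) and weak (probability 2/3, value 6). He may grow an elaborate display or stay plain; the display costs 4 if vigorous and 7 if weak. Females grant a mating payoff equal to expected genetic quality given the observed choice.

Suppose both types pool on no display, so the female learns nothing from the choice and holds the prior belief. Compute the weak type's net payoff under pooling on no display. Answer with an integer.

9

Pooled mating payoff = 1/3·15 + 2/3·6 = 9.
weak pays no cost for no display, so net payoff = 9.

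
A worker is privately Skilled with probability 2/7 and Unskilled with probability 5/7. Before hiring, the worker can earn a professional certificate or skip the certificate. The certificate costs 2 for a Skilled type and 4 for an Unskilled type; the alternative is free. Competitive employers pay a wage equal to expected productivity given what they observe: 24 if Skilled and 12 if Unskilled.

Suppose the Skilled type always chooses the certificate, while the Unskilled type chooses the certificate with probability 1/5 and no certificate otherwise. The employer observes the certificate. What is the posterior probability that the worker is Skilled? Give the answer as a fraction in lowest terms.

2/3

P(the certificate) = (2/7)·1 + (5/7)·(1/5) = 3/7.
By Bayes' rule, P(Skilled | the certificate) = (2/7) / (3/7) = 2/3.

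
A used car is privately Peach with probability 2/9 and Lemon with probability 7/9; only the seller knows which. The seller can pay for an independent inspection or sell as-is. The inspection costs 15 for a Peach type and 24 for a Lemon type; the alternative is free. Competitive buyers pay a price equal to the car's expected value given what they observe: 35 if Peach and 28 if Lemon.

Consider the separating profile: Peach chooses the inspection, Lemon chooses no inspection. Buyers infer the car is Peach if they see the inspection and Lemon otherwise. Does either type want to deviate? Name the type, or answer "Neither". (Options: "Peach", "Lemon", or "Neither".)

The inspection pays 35; no inspection pays 28.
Peach: assigned the inspection, nets 35 − 15 = 20; deviating to no inspection nets 28.
Lemon: assigned no inspection, nets 28; deviating to the inspection nets 35 − 24 = 11.
The Peach type gains 8 by deviating.

Peach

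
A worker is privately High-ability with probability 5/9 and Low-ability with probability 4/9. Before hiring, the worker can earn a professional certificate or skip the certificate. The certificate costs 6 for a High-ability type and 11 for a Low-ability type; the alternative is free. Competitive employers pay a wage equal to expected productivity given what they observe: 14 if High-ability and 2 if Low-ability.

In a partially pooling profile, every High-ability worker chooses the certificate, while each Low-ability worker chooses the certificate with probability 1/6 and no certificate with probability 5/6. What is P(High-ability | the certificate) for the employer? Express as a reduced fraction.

P(the certificate) = (5/9)·1 + (4/9)·(1/6) = 17/27.
By Bayes' rule, P(High-ability | the certificate) = (5/9) / (17/27) = 15/17.

15/17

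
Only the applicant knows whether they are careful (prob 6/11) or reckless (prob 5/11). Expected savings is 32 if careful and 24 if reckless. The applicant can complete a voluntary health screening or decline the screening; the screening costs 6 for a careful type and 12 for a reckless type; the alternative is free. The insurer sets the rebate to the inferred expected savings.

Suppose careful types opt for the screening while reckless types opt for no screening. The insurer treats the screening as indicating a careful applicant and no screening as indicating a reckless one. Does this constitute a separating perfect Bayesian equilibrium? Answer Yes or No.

Under these beliefs, the screening earns rebate 32 and no screening earns rebate 24.
careful: the screening nets 32 − 6 = 26; no screening nets 24. careful prefers the screening.
reckless: the screening nets 32 − 12 = 20; no screening nets 24. reckless prefers no screening.
Neither type deviates, so the separating profile is an equilibrium.

Yes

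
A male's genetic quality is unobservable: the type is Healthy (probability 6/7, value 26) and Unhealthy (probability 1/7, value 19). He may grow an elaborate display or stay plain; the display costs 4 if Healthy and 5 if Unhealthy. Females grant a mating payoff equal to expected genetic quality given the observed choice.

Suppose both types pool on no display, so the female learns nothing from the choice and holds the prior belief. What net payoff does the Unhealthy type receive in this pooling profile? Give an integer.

Pooled mating payoff = 6/7·26 + 1/7·19 = 25.
Unhealthy pays no cost for no display, so net payoff = 25.

25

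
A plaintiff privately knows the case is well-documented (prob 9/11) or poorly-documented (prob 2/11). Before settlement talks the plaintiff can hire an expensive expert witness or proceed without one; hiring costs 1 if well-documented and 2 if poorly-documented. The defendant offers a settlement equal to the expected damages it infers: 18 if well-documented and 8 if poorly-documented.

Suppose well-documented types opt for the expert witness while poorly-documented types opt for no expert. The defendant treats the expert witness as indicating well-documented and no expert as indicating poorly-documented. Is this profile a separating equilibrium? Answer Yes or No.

No

Under these beliefs, the expert witness earns settlement 18 and no expert earns settlement 8.
well-documented: the expert witness nets 18 − 1 = 17; no expert nets 8. well-documented prefers the expert witness.
poorly-documented: the expert witness nets 18 − 2 = 16; no expert nets 8. poorly-documented would deviate to the expert witness.
poorly-documented has a profitable deviation, so the profile is not an equilibrium.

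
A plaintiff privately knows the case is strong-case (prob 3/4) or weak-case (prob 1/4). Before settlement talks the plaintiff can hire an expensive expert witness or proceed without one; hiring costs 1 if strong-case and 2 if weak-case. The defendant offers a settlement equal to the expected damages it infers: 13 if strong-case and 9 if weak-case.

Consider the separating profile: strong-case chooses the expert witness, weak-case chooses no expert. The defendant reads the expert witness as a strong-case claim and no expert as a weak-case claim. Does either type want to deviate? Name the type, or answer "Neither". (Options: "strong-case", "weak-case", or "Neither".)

The expert witness pays 13; no expert pays 9.
strong-case: assigned the expert witness, nets 13 − 1 = 12; deviating to no expert nets 9.
weak-case: assigned no expert, nets 9; deviating to the expert witness nets 13 − 2 = 11.
The weak-case type gains 2 by deviating.

weak-case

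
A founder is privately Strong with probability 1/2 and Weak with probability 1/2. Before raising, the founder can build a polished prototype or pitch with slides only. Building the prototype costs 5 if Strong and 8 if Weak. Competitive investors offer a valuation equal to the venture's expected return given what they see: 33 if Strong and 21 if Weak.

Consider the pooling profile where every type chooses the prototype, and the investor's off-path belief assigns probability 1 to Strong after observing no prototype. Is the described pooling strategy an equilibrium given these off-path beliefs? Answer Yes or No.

No

On path, the investor holds the prior and pays 1/2·33 + 1/2·21 = 27. Off path (no prototype), believing Strong, it pays 33.
Strong: the prototype nets 27 − 5 = 22; no prototype nets 33. Strong would deviate.
Weak: the prototype nets 27 − 8 = 19; no prototype nets 33. Weak would deviate.
A type deviates, so pooling fails.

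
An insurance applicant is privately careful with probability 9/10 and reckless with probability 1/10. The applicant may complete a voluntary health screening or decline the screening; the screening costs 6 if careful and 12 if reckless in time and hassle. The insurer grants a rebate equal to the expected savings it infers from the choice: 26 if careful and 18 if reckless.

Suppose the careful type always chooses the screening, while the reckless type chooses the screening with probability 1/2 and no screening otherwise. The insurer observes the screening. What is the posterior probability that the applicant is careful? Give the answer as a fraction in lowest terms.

18/19

P(the screening) = (9/10)·1 + (1/10)·(1/2) = 19/20.
By Bayes' rule, P(careful | the screening) = (9/10) / (19/20) = 18/19.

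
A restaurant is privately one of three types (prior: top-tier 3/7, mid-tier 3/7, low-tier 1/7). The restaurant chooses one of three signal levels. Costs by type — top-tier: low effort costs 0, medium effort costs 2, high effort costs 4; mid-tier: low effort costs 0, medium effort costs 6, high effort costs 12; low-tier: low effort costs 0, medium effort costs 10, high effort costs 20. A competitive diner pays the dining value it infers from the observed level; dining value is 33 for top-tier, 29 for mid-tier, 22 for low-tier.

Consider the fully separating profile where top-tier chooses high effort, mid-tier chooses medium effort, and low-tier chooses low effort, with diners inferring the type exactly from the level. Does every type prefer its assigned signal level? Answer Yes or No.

Separating price premiums: high effort → 33, medium effort → 29, low effort → 22.
top-tier (assigned high effort): low effort: 22 − 0 = 22; medium effort: 29 − 2 = 27; high effort: 33 − 4 = 29. top-tier stays.
mid-tier (assigned medium effort): low effort: 22 − 0 = 22; medium effort: 29 − 6 = 23; high effort: 33 − 12 = 21. mid-tier stays.
low-tier (assigned low effort): low effort: 22 − 0 = 22; medium effort: 29 − 10 = 19; high effort: 33 − 20 = 13. low-tier stays.
Every type prefers its assigned level; separation holds.

Yes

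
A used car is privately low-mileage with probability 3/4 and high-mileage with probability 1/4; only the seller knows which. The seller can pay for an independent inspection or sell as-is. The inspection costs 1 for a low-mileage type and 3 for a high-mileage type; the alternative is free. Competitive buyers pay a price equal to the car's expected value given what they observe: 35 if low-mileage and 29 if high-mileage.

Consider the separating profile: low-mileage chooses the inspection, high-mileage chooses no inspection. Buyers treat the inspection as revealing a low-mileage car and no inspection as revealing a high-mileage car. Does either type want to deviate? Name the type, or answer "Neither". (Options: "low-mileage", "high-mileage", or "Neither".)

high-mileage

The inspection pays 35; no inspection pays 29.
low-mileage: assigned the inspection, nets 35 − 1 = 34; deviating to no inspection nets 29.
high-mileage: assigned no inspection, nets 29; deviating to the inspection nets 35 − 3 = 32.
The high-mileage type gains 3 by deviating.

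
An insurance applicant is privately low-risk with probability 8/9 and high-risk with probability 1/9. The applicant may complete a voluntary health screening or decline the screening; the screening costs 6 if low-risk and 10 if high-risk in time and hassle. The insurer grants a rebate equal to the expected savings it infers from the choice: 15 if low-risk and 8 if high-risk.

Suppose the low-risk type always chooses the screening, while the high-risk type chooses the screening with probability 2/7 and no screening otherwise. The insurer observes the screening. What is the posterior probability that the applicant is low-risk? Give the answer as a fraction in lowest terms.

P(the screening) = (8/9)·1 + (1/9)·(2/7) = 58/63.
By Bayes' rule, P(low-risk | the screening) = (8/9) / (58/63) = 28/29.

28/29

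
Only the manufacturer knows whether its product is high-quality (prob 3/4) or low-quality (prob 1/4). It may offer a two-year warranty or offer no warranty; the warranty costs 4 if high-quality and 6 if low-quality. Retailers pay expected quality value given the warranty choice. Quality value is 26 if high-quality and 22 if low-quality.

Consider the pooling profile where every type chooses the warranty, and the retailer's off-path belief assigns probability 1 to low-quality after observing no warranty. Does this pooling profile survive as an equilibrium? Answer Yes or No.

On path, the retailer holds the prior and pays 3/4·26 + 1/4·22 = 25. Off path (no warranty), believing low-quality, it pays 22.
high-quality: the warranty nets 25 − 4 = 21; no warranty nets 22. high-quality would deviate.
low-quality: the warranty nets 25 − 6 = 19; no warranty nets 22. low-quality would deviate.
A type deviates, so pooling fails.

No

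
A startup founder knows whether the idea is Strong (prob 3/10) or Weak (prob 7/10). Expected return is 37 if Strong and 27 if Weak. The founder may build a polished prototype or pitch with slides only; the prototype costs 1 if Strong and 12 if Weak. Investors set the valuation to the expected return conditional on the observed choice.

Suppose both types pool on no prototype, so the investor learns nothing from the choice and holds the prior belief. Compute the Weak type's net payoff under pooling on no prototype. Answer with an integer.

Pooled valuation = 3/10·37 + 7/10·27 = 30.
Weak pays no cost for no prototype, so net payoff = 30.

30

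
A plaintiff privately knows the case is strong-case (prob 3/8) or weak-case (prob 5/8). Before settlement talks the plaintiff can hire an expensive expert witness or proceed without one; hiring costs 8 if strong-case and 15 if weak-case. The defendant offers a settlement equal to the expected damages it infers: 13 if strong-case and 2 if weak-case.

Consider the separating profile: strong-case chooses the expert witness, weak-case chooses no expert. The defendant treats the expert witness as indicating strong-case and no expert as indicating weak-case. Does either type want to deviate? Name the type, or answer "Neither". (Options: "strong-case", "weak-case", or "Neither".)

The expert witness pays 13; no expert pays 2.
strong-case: assigned the expert witness, nets 13 − 8 = 5; deviating to no expert nets 2.
weak-case: assigned no expert, nets 2; deviating to the expert witness nets 13 − 15 = -2.
Both types strictly prefer their assigned action; no profitable deviation.

Neither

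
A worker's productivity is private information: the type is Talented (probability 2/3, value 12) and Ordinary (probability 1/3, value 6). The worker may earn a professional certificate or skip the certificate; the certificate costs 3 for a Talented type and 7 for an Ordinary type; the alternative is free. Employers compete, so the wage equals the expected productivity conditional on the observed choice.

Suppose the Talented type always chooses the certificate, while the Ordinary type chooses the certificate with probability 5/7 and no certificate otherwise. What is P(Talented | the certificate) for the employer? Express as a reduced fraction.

P(the certificate) = (2/3)·1 + (1/3)·(5/7) = 19/21.
By Bayes' rule, P(Talented | the certificate) = (2/3) / (19/21) = 14/19.

14/19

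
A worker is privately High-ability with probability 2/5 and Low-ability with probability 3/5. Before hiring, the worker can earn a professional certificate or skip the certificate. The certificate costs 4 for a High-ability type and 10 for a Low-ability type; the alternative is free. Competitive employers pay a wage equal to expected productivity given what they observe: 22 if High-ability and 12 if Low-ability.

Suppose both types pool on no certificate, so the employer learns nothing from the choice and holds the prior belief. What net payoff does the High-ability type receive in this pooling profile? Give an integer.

Pooled wage = 2/5·22 + 3/5·12 = 16.
High-ability pays no cost for no certificate, so net payoff = 16.

16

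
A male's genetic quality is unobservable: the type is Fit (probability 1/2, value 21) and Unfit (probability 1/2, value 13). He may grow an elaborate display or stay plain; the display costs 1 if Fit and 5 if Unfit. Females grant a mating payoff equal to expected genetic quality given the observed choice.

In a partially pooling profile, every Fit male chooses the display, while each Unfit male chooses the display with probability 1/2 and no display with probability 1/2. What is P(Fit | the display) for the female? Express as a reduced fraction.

P(the display) = (1/2)·1 + (1/2)·(1/2) = 3/4.
By Bayes' rule, P(Fit | the display) = (1/2) / (3/4) = 2/3.

2/3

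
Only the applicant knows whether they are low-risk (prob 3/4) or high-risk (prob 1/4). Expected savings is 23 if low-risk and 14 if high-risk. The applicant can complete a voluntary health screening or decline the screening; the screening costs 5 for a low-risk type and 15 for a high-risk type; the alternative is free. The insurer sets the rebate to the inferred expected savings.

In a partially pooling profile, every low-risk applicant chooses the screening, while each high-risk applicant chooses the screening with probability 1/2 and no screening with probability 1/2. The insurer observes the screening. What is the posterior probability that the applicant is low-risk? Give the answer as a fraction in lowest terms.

6/7

P(the screening) = (3/4)·1 + (1/4)·(1/2) = 7/8.
By Bayes' rule, P(low-risk | the screening) = (3/4) / (7/8) = 6/7.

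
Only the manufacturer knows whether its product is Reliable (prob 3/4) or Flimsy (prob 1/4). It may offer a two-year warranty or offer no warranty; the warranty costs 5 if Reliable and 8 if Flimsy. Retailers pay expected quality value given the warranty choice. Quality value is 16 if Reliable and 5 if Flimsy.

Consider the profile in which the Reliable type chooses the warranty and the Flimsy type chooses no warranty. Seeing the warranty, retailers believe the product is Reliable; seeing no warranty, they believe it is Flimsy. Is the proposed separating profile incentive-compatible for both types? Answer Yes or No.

No

Under these beliefs, the warranty earns price 16 and no warranty earns price 5.
Reliable: the warranty nets 16 − 5 = 11; no warranty nets 5. Reliable prefers the warranty.
Flimsy: the warranty nets 16 − 8 = 8; no warranty nets 5. Flimsy would deviate to the warranty.
Flimsy has a profitable deviation, so the profile is not an equilibrium.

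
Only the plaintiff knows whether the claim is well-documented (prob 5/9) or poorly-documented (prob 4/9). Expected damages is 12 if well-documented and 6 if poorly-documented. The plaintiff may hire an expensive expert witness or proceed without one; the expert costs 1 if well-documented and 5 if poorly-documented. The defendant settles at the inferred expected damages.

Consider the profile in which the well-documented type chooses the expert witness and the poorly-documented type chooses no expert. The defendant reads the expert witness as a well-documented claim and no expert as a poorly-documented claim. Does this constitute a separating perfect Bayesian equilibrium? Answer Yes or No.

Under these beliefs, the expert witness earns settlement 12 and no expert earns settlement 6.
well-documented: the expert witness nets 12 − 1 = 11; no expert nets 6. well-documented prefers the expert witness.
poorly-documented: the expert witness nets 12 − 5 = 7; no expert nets 6. poorly-documented would deviate to the expert witness.
poorly-documented has a profitable deviation, so the profile is not an equilibrium.

No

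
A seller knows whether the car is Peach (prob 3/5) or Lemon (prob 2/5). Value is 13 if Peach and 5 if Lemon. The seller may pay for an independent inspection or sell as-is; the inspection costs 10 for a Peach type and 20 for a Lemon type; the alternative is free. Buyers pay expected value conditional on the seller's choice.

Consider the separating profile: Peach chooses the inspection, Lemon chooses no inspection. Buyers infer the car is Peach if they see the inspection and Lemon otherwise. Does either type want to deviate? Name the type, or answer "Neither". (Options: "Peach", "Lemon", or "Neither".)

Peach

The inspection pays 13; no inspection pays 5.
Peach: assigned the inspection, nets 13 − 10 = 3; deviating to no inspection nets 5.
Lemon: assigned no inspection, nets 5; deviating to the inspection nets 13 − 20 = -7.
The Peach type gains 2 by deviating.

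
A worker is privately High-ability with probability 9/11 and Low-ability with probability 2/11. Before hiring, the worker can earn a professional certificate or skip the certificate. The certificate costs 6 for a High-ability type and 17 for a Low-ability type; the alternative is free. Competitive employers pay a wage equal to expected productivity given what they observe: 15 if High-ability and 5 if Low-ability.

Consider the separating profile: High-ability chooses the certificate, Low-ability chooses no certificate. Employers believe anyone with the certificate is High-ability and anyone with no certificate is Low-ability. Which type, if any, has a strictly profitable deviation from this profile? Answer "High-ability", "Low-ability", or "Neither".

Neither

The certificate pays 15; no certificate pays 5.
High-ability: assigned the certificate, nets 15 − 6 = 9; deviating to no certificate nets 5.
Low-ability: assigned no certificate, nets 5; deviating to the certificate nets 15 − 17 = -2.
Both types strictly prefer their assigned action; no profitable deviation.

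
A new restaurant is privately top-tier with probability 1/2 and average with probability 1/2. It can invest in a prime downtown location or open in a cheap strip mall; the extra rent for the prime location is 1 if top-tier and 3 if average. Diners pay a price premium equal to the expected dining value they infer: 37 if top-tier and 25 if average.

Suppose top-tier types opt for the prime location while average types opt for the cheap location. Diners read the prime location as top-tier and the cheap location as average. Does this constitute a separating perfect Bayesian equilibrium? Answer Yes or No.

No

Under these beliefs, the prime location earns price premium 37 and the cheap location earns price premium 25.
top-tier: the prime location nets 37 − 1 = 36; the cheap location nets 25. top-tier prefers the prime location.
average: the prime location nets 37 − 3 = 34; the cheap location nets 25. average would deviate to the prime location.
average has a profitable deviation, so the profile is not an equilibrium.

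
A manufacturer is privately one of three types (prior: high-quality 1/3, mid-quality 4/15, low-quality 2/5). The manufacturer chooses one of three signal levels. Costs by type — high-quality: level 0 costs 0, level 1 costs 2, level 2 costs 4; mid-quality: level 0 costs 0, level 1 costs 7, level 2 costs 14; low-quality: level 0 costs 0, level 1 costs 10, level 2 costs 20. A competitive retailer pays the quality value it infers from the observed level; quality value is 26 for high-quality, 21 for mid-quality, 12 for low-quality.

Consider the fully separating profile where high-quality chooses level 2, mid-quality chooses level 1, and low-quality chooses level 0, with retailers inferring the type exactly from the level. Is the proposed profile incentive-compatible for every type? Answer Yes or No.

Yes

Separating prices: level 2 → 26, level 1 → 21, level 0 → 12.
high-quality (assigned level 2): level 0: 12 − 0 = 12; level 1: 21 − 2 = 19; level 2: 26 − 4 = 22. high-quality stays.
mid-quality (assigned level 1): level 0: 12 − 0 = 12; level 1: 21 − 7 = 14; level 2: 26 − 14 = 12. mid-quality stays.
low-quality (assigned level 0): level 0: 12 − 0 = 12; level 1: 21 − 10 = 11; level 2: 26 − 20 = 6. low-quality stays.
Every type prefers its assigned level; separation holds.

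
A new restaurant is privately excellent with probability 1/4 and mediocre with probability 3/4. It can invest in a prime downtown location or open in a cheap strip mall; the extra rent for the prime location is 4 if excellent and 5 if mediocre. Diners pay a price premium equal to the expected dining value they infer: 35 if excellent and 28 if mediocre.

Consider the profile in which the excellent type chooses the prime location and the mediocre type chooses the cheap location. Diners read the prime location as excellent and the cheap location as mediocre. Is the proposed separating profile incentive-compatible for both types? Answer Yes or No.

Under these beliefs, the prime location earns price premium 35 and the cheap location earns price premium 28.
excellent: the prime location nets 35 − 4 = 31; the cheap location nets 28. excellent prefers the prime location.
mediocre: the prime location nets 35 − 5 = 30; the cheap location nets 28. mediocre would deviate to the prime location.
mediocre has a profitable deviation, so the profile is not an equilibrium.

No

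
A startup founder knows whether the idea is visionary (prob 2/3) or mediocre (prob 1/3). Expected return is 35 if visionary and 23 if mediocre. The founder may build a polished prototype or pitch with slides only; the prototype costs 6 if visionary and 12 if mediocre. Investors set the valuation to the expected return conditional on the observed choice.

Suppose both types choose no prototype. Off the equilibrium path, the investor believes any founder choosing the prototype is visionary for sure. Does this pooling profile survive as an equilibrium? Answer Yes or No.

Yes

On path, the investor holds the prior and pays 2/3·35 + 1/3·23 = 31. Off path (the prototype), believing visionary, it pays 35.
visionary: no prototype nets 31; the prototype nets 35 − 6 = 29. visionary stays.
mediocre: no prototype nets 31; the prototype nets 35 − 12 = 23. mediocre stays.
No type deviates, so pooling is sustained.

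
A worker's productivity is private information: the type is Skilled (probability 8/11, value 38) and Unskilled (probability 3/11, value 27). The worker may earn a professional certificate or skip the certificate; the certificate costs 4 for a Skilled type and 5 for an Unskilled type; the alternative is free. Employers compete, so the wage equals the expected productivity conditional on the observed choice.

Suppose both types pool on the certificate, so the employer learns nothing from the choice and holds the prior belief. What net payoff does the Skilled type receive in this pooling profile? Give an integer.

31

Pooled wage = 8/11·38 + 3/11·27 = 35.
Skilled pays cost 4 for the certificate, so net payoff = 35 − 4 = 31.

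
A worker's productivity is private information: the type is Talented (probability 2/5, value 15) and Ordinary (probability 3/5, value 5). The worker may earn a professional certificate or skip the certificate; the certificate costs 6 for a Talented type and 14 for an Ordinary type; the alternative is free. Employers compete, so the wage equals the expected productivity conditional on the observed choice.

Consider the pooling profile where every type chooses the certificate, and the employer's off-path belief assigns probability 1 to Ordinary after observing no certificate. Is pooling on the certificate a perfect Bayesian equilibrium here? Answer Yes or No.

On path, the employer holds the prior and pays 2/5·15 + 3/5·5 = 9. Off path (no certificate), believing Ordinary, it pays 5.
Talented: the certificate nets 9 − 6 = 3; no certificate nets 5. Talented would deviate.
Ordinary: the certificate nets 9 − 14 = -5; no certificate nets 5. Ordinary would deviate.
A type deviates, so pooling fails.

No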